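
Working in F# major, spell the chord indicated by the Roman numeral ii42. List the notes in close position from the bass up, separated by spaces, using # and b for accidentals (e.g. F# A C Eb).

F# G# B D#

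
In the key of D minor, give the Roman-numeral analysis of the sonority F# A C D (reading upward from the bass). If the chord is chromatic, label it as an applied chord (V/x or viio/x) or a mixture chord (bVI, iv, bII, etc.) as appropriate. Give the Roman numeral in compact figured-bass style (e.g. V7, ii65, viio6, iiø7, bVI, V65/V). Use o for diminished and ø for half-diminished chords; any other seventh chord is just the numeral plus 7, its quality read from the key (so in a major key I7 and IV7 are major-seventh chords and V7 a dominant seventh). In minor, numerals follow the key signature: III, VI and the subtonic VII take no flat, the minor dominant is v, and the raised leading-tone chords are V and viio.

Stacked in thirds the chord is D-F#-A-C: a dominant seventh chord on D.
D is not a diatonic chord root with this quality in D minor, but it lies a perfect fifth above G (iv), so the chord functions as an applied dominant of iv.
With F# in the bass the chord is in first inversion, so the figured bass is 65.

V65/iv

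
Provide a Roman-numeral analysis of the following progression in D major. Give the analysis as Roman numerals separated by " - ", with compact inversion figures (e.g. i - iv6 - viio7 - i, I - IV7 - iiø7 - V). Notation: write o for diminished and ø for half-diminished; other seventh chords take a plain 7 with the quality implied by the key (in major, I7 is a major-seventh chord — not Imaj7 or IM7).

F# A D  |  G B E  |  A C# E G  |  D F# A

F#-A-D has root D, degree 1 in D major, so I6.
G-B-E: minor triad on E = scale degree 2 → ii6.
A-C#-E-G has root A, degree 5 in D major, so V7.
D-F#-A: major triad on D = scale degree 1 → I.

I6 - ii6 - V7 - I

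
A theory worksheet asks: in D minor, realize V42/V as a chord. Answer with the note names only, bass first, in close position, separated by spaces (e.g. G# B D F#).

D E G# B

The slash means an applied dominant: we want the dominant of V. In D minor, V is A major, and its dominant is built on E.
Building a dominant seventh chord on E gives E-G#-B-D.
With the 42 figure the chord is in third inversion; from the bass D upward in close position it reads D-E-G#-B.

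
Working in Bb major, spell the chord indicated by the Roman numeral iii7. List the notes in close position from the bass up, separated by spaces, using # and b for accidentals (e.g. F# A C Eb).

D F A C

In Bb major, scale degree 3 is D, and the diatonic chord built there is a minor seventh chord.
That chord is spelled D-F-A-C.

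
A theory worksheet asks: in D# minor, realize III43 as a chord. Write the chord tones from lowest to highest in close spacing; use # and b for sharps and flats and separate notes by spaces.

C# E# F# A#

The numeral's case and figure indicate a major seventh chord. In D# minor its root, scale degree 3, is F#.
Stacking thirds from F# gives F#-A#-C#-E#.
With the 43 figure the chord is in second inversion; from the bass C# upward in close position it reads C#-E#-F#-A#.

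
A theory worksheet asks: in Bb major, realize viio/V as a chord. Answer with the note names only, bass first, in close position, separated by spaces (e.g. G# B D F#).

E G Bb

The slash marks an applied leading-tone chord: viio of V. In Bb major, V is F, so the leading tone to it is E, a half step below.
Building a diminished triad on E gives E-G-Bb.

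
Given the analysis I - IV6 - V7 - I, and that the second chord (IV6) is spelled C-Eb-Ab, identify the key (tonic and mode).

Eb major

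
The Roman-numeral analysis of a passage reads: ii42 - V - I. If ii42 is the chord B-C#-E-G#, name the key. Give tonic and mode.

B major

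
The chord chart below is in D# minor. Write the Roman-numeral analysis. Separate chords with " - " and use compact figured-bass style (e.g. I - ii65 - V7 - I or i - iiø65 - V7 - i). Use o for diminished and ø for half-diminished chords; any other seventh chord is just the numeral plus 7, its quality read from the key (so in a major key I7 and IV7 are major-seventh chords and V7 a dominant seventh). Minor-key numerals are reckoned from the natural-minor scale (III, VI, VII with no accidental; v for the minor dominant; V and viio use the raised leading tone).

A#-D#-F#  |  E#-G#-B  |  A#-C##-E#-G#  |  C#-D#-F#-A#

A#-D#-F#: root D# is the tonic; minor triad there is i64.
E#-G#-B: root E# is the supertonic; diminished triad there is iio.
A#-C##-E#-G#: root A# is the dominant; dominant seventh chord there is V7.
C#-D#-F#-A#: minor seventh chord on D# = scale degree 1 → i42.

i64 - iio - V7 - i42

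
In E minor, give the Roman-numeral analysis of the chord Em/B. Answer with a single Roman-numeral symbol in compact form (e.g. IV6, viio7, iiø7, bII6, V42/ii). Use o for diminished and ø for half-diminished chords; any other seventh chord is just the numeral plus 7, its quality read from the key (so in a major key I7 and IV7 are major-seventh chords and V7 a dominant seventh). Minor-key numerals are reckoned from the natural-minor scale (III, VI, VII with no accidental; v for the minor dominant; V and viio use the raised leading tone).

i64

Stacked in thirds the chord is E-G-B: a minor triad on E.
In E minor, E is the tonic; the diatonic minor triad there is i.
With B in the bass the chord is in second inversion, so the figured bass is 64.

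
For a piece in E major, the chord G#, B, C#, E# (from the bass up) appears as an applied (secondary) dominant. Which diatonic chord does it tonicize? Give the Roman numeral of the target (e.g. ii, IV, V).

ii

The chord is a dominant seventh chord on C#.
A dominant resolves down a perfect fifth: C# → F#. In E major, F# is scale degree 2, i.e. ii.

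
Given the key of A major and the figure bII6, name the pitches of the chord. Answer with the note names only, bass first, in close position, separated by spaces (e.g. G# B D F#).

Scale degree 2 in A major is B; lowering it a half step gives Bb. bII6 is the Neapolitan sixth — a major triad on the lowered second degree, here in its customary first inversion.
So the chord is Bb-D-F, a major triad.
With the 6 figure the chord is in first inversion; from the bass D upward in close position it reads D-F-Bb.

D F Bb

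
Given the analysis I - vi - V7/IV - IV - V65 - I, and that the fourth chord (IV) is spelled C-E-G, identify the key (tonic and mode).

G major

IV is given as C-E-G — a major triad with root C.
If C is scale degree 4 and the mode makes that degree carry a major triad, the tonic is G and the mode is major.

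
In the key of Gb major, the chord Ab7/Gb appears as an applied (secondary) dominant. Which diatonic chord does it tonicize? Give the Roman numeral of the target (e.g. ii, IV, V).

The chord is a dominant seventh chord on Ab.
A dominant resolves down a perfect fifth: Ab → Db. In Gb major, Db is scale degree 5, i.e. V.

V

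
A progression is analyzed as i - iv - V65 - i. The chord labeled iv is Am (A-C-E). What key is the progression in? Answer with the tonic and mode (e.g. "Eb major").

iv is given as A-C-E — a minor triad with root A.
iv on A implies A is the subdominant; that puts the tonic at E, and the lowercase numeral fits minor mode.

E minor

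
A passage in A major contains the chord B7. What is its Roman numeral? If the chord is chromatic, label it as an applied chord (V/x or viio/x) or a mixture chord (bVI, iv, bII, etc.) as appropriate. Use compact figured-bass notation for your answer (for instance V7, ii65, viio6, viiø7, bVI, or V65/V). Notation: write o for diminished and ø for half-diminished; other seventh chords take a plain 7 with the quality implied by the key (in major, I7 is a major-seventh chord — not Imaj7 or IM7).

V7/V

The pitches B-D#-F#-A form a dominant seventh chord rooted on B.
B is not a diatonic chord root with this quality in A major, but it lies a perfect fifth above E (V), so the chord functions as an applied dominant of V.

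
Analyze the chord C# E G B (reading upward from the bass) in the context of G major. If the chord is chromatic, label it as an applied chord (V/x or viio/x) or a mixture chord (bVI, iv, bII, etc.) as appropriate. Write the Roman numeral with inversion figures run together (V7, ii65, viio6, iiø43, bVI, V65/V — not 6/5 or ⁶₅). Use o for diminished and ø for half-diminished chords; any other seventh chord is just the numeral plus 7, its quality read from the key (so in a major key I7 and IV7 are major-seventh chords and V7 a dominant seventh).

viiø7/V

The pitches C#-E-G-B form a half-diminished seventh chord rooted on C#.
C# sits a half step below D (V in G major); a diminished chord there is the applied leading-tone chord of V.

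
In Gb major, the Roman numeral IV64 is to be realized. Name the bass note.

IV in Gb major has root Cb; the chord is Cb-Eb-Gb.
The figure 64 means second inversion — the fifth is in the bass.

Gb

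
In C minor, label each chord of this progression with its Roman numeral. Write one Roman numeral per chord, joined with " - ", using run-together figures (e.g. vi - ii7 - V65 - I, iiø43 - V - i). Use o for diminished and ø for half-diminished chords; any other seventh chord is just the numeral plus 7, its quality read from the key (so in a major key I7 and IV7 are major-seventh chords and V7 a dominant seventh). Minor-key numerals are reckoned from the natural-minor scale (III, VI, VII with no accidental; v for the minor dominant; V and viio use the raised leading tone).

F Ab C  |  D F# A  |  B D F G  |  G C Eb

iv - V/V - V65 - i64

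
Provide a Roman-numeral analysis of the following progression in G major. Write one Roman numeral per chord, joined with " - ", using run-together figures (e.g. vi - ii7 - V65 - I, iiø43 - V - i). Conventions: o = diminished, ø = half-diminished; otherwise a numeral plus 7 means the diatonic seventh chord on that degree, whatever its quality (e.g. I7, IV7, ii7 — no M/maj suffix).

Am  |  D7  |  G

Am: minor triad on A = scale degree 2 → ii.
D7: root D is the dominant; dominant seventh chord there is V7.
G has root G, degree 1 in G major, so I.

ii - V7 - I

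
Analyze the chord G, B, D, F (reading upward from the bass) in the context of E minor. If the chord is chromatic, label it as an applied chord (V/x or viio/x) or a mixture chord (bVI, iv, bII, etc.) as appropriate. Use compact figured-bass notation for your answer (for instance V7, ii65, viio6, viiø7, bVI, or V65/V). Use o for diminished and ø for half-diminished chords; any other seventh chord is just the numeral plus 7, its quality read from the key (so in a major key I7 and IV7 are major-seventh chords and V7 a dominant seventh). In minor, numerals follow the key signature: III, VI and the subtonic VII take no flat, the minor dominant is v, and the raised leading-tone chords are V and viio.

V7/VI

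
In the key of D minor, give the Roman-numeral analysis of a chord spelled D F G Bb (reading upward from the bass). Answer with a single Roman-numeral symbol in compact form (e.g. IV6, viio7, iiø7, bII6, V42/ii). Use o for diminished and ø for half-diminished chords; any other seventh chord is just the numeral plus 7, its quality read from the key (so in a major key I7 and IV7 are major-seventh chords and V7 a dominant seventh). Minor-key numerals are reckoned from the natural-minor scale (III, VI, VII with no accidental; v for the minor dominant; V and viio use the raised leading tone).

The pitches G-Bb-D-F form a minor seventh chord rooted on G.
In D minor, G is the subdominant; the diatonic minor seventh chord there is iv7.
With D in the bass the chord is in second inversion, so the figured bass is 43.

iv43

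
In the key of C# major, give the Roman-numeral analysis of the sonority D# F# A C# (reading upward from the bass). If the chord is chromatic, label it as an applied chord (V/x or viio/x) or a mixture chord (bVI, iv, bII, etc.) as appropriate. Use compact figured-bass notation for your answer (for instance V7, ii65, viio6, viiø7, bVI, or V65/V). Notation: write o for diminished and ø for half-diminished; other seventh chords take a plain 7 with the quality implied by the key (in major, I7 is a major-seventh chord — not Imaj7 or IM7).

iiø7

Stacked in thirds the chord is D#-F#-A-C#: a half-diminished seventh chord on D#.
D# is the second degree of C# major. This is the half-diminished supertonic seventh, borrowed from the parallel minor.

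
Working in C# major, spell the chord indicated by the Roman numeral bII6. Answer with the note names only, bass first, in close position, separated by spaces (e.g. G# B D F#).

bII6 is the Neapolitan sixth — a major triad on the lowered second degree, here in its customary first inversion. In C# major that root is D.
So the chord is D-F#-A.
The figured bass 6 indicates first inversion, placing the third (F#) in the bass: F#-A-D.

F# A D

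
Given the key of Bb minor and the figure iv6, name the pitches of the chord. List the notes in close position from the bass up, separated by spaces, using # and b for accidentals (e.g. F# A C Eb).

In Bb minor, the subdominant is Eb, and the diatonic chord built there is a minor triad.
Stacking thirds from Eb gives Eb-Gb-Bb.
With the 6 figure the chord is in first inversion; from the bass Gb upward in close position it reads Gb-Bb-Eb.

Gb Bb Eb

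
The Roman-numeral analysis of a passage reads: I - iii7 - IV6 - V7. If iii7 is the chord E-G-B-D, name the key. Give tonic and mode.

C major

The chord Em7 is a minor seventh chord rooted on E; its label is iii7.
Counting down 2 scale steps from E places the tonic on C; a minor seventh chord on degree 3 is diatonic only in major.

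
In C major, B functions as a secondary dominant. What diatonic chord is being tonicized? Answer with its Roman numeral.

iii

The chord is a major triad on B.
A dominant resolves down a perfect fifth: B → E. In C major, E is scale degree 3, i.e. iii.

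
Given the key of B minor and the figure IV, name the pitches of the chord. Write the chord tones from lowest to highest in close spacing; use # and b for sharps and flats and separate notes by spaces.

E G# B

Scale degree 4 in B minor is E; here the chord built on it is altered to a major triad. IV is the major subdominant, borrowed from the parallel major.
So the chord is E-G#-B.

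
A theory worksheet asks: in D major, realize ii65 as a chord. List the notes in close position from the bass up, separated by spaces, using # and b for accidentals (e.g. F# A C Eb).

In D major, the supertonic is E, and the diatonic chord built there is a minor seventh chord.
That chord is spelled E-G-B-D.
With the 65 figure the chord is in first inversion; from the bass G upward in close position it reads G-B-D-E.

G B D E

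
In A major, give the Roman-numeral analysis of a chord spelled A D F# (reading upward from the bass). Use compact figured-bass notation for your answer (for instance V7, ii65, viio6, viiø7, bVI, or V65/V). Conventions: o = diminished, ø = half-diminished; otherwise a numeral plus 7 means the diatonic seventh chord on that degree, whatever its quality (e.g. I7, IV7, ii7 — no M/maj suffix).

IV64

Stacked in thirds the chord is D-F#-A: a major triad on D.
In A major, D is the subdominant; the diatonic major triad there is IV.
With A in the bass the chord is in second inversion, so the figured bass is 64.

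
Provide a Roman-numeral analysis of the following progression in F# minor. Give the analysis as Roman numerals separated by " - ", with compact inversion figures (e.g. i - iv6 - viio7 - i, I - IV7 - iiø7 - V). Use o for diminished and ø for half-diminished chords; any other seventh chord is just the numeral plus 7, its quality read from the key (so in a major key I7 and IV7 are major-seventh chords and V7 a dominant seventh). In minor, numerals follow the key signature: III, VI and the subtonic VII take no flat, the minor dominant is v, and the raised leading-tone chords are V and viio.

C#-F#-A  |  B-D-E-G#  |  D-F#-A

i64 - VII43 - VI

C#-F#-A: root F# is the tonic; minor triad there is i64.
B-D-E-G#: root E is the subtonic; dominant seventh chord there is VII43.
D-F#-A: root D is the submediant; major triad there is VI.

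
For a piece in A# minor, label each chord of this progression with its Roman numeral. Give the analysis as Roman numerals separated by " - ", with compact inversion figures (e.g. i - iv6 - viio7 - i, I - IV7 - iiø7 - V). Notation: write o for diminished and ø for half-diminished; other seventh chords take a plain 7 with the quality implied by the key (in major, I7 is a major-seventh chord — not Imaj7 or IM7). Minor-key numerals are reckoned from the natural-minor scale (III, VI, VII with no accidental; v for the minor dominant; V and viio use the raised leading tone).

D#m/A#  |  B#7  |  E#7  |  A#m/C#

iv64 - V7/V - V7 - i6

D#m/A#: minor triad on D# = scale degree 4 → iv64.
B#7: a dominant seventh chord on B#, the applied dominant of V → V7/V.
E#7 has root E#, degree 5 in A# minor, so V7.
A#m/C# has root A#, degree 1 in A# minor, so i6.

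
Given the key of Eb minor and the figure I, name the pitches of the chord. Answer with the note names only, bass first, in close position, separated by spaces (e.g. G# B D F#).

Eb G Bb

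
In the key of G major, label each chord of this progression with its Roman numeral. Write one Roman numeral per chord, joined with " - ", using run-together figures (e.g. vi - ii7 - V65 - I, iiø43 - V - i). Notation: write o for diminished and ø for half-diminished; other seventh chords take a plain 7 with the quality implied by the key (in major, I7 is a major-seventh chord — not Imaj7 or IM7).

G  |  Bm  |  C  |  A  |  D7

I - iii - IV - V/V - V7

G: root G is the tonic; major triad there is I.
Bm has root B, degree 3 in G major, so iii.
C: major triad on C = scale degree 4 → IV.
A: a major triad on A, the applied dominant of V → V/V.
D7: dominant seventh chord on D = scale degree 5 → V7.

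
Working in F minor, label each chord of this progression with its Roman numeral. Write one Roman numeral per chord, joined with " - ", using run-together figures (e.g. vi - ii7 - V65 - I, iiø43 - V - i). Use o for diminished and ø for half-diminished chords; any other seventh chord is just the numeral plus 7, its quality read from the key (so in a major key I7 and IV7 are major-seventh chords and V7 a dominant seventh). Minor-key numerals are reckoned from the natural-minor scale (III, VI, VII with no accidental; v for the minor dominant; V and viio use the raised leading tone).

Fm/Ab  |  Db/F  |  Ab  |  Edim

i6 - VI6 - III - viio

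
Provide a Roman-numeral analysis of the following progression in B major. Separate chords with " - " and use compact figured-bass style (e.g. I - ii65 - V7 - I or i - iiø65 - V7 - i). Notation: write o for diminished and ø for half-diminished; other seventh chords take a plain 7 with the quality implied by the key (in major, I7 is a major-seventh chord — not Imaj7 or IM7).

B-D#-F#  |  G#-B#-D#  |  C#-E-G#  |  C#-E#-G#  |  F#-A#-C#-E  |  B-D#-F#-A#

B-D#-F#: major triad on B = scale degree 1 → I.
G#-B#-D# is the secondary dominant of ii (major triad on G#): V/ii.
C#-E-G#: root C# is the supertonic; minor triad there is ii.
C#-E#-G#: a major triad on C#, the applied dominant of V → V/V.
F#-A#-C#-E: dominant seventh chord on F# = scale degree 5 → V7.
B-D#-F#-A# has root B, degree 1 in B major, so I7.

I - V/ii - ii - V/V - V7 - I7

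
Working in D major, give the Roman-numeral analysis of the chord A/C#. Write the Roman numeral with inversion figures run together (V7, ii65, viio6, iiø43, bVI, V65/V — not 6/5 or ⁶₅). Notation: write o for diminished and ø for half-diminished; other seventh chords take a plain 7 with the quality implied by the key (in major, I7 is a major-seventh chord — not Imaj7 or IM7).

Stacked in thirds the chord is A-C#-E: a major triad on A.
A is scale degree 5 in D major, and a major triad on that degree is written V.
With C# in the bass the chord is in first inversion, so the figured bass is 6.

V6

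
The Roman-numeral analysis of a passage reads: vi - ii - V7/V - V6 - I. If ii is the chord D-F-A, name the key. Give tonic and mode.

ii is given as D-F-A — a minor triad with root D.
ii on D implies D is the supertonic; that puts the tonic at C, and the lowercase numeral fits major mode.

C major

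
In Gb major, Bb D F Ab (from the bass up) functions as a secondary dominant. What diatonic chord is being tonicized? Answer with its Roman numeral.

vi

The chord is a dominant seventh chord on Bb.
A dominant resolves down a perfect fifth: Bb → Eb. In Gb major, Eb is scale degree 6, i.e. vi.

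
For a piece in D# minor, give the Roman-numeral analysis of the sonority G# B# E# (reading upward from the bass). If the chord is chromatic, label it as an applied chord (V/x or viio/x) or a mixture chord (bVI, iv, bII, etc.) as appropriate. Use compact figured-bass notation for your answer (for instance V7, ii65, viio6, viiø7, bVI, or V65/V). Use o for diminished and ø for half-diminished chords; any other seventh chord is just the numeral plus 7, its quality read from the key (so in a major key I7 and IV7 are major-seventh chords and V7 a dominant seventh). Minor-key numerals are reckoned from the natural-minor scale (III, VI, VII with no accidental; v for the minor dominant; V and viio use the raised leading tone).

ii6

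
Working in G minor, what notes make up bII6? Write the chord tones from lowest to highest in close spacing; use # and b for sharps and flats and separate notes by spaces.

Scale degree 2 in G minor is A; lowering it a half step gives Ab. bII6 is the Neapolitan sixth — a major triad on the lowered second degree, here in its customary first inversion.
So the chord is Ab-C-Eb.
With the 6 figure the chord is in first inversion; from the bass C upward in close position it reads C-Eb-Ab.

C Eb Ab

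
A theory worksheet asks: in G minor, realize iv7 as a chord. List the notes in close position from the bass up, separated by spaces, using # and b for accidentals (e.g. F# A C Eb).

C Eb G Bb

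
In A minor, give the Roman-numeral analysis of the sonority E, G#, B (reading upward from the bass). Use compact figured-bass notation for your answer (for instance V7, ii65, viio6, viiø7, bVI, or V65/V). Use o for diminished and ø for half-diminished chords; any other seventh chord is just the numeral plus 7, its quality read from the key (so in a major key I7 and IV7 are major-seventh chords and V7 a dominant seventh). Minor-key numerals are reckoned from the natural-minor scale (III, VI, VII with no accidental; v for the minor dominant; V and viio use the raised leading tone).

Stacked in thirds the chord is E-G#-B: a major triad on E.
E is scale degree 5 in A minor, and a major triad on that degree is written V.

V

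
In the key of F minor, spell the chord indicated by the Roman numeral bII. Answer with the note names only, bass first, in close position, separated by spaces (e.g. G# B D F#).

Gb Bb Db

bII is the Neapolitan chord — a major triad on the lowered second degree. In F minor that root is Gb.
So the chord is Gb-Bb-Db, a major triad.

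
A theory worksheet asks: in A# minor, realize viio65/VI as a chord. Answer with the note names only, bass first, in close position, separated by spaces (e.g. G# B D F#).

G# B D E#

The slash marks an applied leading-tone chord: viio of VI. In A# minor, VI is F#, so the leading tone to it is E#, a half step below.
Building a fully diminished seventh chord on E# gives E#-G#-B-D.
The figured bass 65 indicates first inversion, placing the third (G#) in the bass: G#-B-D-E#.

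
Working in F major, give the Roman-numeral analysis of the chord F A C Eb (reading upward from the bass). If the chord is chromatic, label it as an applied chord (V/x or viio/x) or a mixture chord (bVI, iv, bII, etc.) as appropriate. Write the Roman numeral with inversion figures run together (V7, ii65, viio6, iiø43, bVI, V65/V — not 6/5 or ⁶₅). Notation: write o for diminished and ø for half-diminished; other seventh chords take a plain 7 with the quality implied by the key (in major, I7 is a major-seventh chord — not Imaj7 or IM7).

V7/IV

The pitches F-A-C-Eb form a dominant seventh chord rooted on F.
F is not a diatonic chord root with this quality in F major, but it lies a perfect fifth above Bb (IV), so the chord functions as an applied dominant of IV.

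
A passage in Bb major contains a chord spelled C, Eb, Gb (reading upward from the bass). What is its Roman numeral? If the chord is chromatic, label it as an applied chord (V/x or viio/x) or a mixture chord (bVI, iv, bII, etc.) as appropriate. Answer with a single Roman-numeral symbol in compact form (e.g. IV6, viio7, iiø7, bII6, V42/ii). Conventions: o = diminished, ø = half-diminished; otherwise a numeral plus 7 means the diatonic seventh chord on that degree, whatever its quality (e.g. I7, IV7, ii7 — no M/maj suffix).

iio

The pitches C-Eb-Gb form a diminished triad rooted on C.
C is the second degree of Bb major. This is the diminished supertonic triad, borrowed from the parallel minor.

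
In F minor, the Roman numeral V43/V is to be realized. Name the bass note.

The applied chord V43/V is rooted on G: G-B-D-F.
The figure 43 means second inversion — the fifth is in the bass.

D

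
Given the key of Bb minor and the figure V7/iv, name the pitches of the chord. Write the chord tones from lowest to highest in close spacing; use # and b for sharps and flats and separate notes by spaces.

Bb D F Ab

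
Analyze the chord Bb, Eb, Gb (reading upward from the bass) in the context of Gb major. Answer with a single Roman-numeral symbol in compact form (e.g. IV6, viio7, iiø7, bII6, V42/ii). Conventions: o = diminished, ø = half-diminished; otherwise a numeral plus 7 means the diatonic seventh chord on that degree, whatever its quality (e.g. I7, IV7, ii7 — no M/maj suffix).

vi64

Stacked in thirds the chord is Eb-Gb-Bb: a minor triad on Eb.
In Gb major, Eb is the submediant; the diatonic minor triad there is vi.
With Bb in the bass the chord is in second inversion, so the figured bass is 64.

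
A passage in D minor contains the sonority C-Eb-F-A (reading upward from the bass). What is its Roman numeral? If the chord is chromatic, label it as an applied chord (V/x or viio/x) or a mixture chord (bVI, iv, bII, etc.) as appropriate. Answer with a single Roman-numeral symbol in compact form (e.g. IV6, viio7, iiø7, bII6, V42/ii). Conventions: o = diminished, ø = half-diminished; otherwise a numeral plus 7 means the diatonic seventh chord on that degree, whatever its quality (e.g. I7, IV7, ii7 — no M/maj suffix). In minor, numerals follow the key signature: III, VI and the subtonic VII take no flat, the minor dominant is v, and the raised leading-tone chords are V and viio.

V43/VI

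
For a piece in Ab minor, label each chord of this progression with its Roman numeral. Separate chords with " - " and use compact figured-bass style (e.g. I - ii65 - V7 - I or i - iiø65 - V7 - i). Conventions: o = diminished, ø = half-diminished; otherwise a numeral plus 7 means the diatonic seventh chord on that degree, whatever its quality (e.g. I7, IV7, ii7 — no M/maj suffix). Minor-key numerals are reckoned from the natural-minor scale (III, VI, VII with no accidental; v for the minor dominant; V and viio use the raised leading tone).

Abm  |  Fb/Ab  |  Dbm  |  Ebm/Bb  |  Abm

Abm has root Ab, degree 1 in Ab minor, so i.
Fb/Ab: major triad on Fb = scale degree 6 → VI6.
Dbm: root Db is the subdominant; minor triad there is iv.
Ebm/Bb has root Eb, degree 5 in Ab minor, so v64.
Abm has root Ab, degree 1 in Ab minor, so i.

i - VI6 - iv - v64 - i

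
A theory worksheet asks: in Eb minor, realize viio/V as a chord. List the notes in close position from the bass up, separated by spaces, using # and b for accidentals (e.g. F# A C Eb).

A C Eb

The slash marks an applied leading-tone chord: viio of V. In Eb minor, V is Bb, so the leading tone to it is A, a half step below.
Building a diminished triad on A gives A-C-Eb.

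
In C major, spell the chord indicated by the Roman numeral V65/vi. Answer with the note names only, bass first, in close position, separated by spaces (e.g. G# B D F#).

V65/vi is a secondary dominant — the dominant seventh of vi. vi in C major is A, so the applied chord's root is E, a perfect fifth above.
Building a dominant seventh chord on E gives E-G#-B-D.
With the 65 figure the chord is in first inversion; from the bass G# upward in close position it reads G#-B-D-E.

G# B D E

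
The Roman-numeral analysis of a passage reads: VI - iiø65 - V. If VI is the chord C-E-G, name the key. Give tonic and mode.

VI is given as C-E-G — a major triad with root C.
Counting down 5 scale steps from C places the tonic on E; a major triad on degree 6 is diatonic only in minor.

E minor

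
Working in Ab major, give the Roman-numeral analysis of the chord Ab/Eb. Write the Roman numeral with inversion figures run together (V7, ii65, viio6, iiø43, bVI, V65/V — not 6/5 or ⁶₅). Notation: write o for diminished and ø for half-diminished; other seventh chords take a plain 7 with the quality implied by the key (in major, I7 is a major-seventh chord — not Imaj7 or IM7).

I64

Stacked in thirds the chord is Ab-C-Eb: a major triad on Ab.
In Ab major, Ab is the tonic; the diatonic major triad there is I.
With Eb in the bass the chord is in second inversion, so the figured bass is 64.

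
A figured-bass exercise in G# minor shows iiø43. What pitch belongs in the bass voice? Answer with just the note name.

E

iiø in G# minor has root A#; the chord is A#-C#-E-G#.
The figure 43 means second inversion — the fifth is in the bass.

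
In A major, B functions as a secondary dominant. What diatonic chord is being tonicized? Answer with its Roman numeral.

V

The chord is a major triad on B.
A dominant resolves down a perfect fifth: B → E. In A major, E is scale degree 5, i.e. V.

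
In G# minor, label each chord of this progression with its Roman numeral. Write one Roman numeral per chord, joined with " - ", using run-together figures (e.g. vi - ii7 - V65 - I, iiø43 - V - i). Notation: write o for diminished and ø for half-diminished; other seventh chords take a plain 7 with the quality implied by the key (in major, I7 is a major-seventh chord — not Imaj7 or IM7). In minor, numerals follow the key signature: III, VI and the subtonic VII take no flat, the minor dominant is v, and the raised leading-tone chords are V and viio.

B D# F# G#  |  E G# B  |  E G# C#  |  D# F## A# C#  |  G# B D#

i65 - VI - iv6 - V7 - i

B-D#-F#-G#: root G# is the tonic; minor seventh chord there is i65.
E-G#-B: root E is the submediant; major triad there is VI.
E-G#-C#: root C# is the subdominant; minor triad there is iv6.
D#-F##-A#-C#: dominant seventh chord on D# = scale degree 5 → V7.
G#-B-D# has root G#, degree 1 in G# minor, so i.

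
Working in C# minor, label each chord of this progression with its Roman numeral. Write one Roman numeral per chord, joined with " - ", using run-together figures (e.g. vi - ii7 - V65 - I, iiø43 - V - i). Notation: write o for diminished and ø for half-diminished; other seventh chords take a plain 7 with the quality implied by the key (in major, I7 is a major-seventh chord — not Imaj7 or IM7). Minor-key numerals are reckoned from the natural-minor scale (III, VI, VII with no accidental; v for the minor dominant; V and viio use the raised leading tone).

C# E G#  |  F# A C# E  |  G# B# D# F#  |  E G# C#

i - iv7 - V7 - i6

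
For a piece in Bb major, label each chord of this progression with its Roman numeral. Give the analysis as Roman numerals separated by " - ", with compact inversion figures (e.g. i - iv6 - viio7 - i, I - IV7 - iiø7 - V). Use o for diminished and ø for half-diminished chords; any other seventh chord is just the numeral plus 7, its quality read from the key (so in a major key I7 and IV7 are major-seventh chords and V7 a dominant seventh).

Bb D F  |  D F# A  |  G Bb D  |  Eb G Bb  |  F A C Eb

I - V/vi - vi - IV - V7

Bb-D-F has root Bb, degree 1 in Bb major, so I.
D-F#-A is the secondary dominant of vi (major triad on D): V/vi.
G-Bb-D: root G is the submediant; minor triad there is vi.
Eb-G-Bb has root Eb, degree 4 in Bb major, so IV.
F-A-C-Eb: root F is the dominant; dominant seventh chord there is V7.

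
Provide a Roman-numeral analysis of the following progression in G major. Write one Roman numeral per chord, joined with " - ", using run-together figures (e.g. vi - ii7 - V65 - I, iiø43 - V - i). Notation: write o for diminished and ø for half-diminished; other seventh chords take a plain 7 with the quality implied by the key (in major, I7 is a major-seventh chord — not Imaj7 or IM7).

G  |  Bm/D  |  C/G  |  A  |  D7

I - iii6 - IV64 - V/V - V7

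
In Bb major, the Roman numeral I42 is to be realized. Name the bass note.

A

I in Bb major has root Bb; the chord is Bb-D-F-A.
The figure 42 means third inversion — the seventh is in the bass.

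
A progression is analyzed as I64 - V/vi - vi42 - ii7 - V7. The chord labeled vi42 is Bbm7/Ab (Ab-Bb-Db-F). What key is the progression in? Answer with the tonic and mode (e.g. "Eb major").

Db major

vi42 is given as Ab-Bb-Db-F — a minor seventh chord with root Bb.
Counting down 5 scale steps from Bb places the tonic on Db; a minor seventh chord on degree 6 is diatonic only in major.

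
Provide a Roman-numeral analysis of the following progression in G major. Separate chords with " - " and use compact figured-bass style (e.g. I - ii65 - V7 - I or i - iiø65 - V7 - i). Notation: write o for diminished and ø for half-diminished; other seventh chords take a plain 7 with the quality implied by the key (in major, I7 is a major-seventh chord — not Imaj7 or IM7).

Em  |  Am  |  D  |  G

vi - ii - V - I

Em: root E is the submediant; minor triad there is vi.
Am: root A is the supertonic; minor triad there is ii.
D: major triad on D = scale degree 5 → V.
G has root G, degree 1 in G major, so I.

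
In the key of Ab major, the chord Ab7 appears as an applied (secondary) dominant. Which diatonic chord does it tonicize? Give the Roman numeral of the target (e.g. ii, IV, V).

IV

The chord is a dominant seventh chord on Ab.
A dominant resolves down a perfect fifth: Ab → Db. In Ab major, Db is scale degree 4, i.e. IV.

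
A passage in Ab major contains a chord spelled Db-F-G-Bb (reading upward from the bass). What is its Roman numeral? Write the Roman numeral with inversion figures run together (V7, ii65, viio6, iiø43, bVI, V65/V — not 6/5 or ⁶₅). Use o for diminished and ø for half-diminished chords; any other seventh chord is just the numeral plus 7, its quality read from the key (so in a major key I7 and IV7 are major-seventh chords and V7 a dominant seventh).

The pitches G-Bb-Db-F form a half-diminished seventh chord rooted on G.
G is scale degree 7 in Ab major, and a half-diminished seventh chord on that degree is written viiø7.
With Db in the bass the chord is in second inversion, so the figured bass is 43.

viiø43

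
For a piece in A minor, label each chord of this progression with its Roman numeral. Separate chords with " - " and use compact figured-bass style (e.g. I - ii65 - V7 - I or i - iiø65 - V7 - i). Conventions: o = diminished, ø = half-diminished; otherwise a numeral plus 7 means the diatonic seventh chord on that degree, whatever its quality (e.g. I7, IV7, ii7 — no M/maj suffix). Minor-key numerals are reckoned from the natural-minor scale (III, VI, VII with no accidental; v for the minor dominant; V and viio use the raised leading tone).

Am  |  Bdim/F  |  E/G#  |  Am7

i - iio64 - V6 - i7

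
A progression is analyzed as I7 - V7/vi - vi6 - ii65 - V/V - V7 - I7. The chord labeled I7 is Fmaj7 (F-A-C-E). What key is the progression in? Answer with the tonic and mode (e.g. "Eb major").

F major

The anchor chord is a major seventh chord on F, labeled I7.
If F is scale degree 1 and the mode makes that degree carry a major seventh chord, the tonic is F and the mode is major.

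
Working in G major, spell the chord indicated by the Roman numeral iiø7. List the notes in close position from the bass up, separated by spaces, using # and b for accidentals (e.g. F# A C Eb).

Scale degree 2 in G major is A; here the chord built on it is altered to a half-diminished seventh chord. iiø7 is the half-diminished supertonic seventh, borrowed from the parallel minor.
So the chord is A-C-Eb-G.

A C Eb G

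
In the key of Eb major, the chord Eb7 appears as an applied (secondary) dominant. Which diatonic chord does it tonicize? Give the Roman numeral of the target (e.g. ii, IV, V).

IV

The chord is a dominant seventh chord on Eb.
A dominant resolves down a perfect fifth: Eb → Ab. In Eb major, Ab is scale degree 4, i.e. IV.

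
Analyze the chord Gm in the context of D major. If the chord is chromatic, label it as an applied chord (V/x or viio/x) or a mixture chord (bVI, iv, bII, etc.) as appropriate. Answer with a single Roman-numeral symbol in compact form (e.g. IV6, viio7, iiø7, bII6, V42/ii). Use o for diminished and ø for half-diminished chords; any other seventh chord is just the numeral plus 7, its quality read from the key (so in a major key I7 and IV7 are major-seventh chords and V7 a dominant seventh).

Stacked in thirds the chord is G-Bb-D: a minor triad on G.
G is the fourth degree of D major. This is the minor subdominant, borrowed from the parallel minor.

iv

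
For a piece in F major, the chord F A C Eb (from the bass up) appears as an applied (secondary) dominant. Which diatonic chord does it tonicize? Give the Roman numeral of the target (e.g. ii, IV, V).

The chord is a dominant seventh chord on F.
A dominant resolves down a perfect fifth: F → Bb. In F major, Bb is scale degree 4, i.e. IV.

IV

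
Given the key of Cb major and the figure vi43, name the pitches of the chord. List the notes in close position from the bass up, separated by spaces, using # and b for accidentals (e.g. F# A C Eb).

Eb Gb Ab Cb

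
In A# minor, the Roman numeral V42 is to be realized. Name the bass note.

D#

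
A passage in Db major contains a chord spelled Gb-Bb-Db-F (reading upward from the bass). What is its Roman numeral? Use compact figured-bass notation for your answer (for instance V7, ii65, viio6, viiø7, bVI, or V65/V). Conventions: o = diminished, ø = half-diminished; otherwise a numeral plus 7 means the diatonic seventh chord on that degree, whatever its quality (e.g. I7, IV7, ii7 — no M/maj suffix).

IV7

The pitches Gb-Bb-Db-F form a major seventh chord rooted on Gb.
Gb is scale degree 4 in Db major, and a major seventh chord on that degree is written IV7.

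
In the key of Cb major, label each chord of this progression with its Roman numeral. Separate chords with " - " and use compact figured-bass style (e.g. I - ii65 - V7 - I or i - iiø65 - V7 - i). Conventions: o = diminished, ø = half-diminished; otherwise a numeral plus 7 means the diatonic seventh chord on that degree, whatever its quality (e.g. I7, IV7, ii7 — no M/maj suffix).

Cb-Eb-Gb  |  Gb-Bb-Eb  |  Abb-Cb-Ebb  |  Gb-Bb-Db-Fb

I - iii6 - bVI - V7

Cb-Eb-Gb: root Cb is the tonic; major triad there is I.
Gb-Bb-Eb has root Eb, degree 3 in Cb major, so iii6.
Abb-Cb-Ebb is non-diatonic — bVI, a mixture chord from Cb minor.
Gb-Bb-Db-Fb: dominant seventh chord on Gb = scale degree 5 → V7.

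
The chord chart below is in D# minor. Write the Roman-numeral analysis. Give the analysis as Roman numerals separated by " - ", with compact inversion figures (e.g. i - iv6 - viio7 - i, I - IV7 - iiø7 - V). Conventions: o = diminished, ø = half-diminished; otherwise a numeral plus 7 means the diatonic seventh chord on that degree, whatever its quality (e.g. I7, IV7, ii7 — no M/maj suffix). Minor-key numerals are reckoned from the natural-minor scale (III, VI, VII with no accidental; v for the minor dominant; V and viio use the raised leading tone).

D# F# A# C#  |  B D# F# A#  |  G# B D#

D#-F#-A#-C# has root D#, degree 1 in D# minor, so i7.
B-D#-F#-A# has root B, degree 6 in D# minor, so VI7.
G#-B-D#: root G# is the subdominant; minor triad there is iv.

i7 - VI7 - iv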